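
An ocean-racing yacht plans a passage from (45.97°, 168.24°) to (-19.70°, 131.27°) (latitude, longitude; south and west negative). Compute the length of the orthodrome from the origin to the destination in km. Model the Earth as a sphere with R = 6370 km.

cos σ = sin φ₁ sin φ₂ + cos φ₁ cos φ₂ cos Δλ
      = sin(45.97°)sin(-19.70°) + cos(45.97°)cos(-19.70°)cos(-36.97°) = 0.2804
σ = 73.714° → d = Rσ = 6370·1.28655 = 8195 km

8195 km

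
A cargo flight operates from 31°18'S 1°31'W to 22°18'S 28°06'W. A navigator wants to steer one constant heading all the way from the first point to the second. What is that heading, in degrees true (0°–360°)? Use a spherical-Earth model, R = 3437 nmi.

Δψ = ln[tan(π/4+φ₂/2)/tan(π/4+φ₁/2)] = +0.1763
Δλ = -0.4640 rad (taken the short way round)
course = atan2(Δλ, Δψ) = 290.80°

290.8°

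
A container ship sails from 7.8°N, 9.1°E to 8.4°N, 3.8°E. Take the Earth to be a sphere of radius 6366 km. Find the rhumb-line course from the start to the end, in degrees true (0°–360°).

276.5°

Δψ = ln[tan(π/4+φ₂/2)/tan(π/4+φ₁/2)] = +0.0106
Δλ = -0.0925 rad (taken the short way round)
course = atan2(Δλ, Δψ) = 276.52°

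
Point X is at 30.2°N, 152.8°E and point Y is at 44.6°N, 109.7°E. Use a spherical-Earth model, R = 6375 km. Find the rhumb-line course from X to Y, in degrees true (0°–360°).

292.9°

Δψ = ln[tan(π/4+φ₂/2)/tan(π/4+φ₁/2)] = +0.3182
Δλ = -0.7522 rad (taken the short way round)
course = atan2(Δλ, Δψ) = 292.93°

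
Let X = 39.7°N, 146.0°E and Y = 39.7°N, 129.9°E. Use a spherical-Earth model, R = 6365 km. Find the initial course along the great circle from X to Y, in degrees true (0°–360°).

275.2°

N = sin Δλ·cos φ₂ = -0.2134;  D = cos φ₁ sin φ₂ − sin φ₁ cos φ₂ cos Δλ = +0.0193
initial course = atan2(N, D) = 275.16°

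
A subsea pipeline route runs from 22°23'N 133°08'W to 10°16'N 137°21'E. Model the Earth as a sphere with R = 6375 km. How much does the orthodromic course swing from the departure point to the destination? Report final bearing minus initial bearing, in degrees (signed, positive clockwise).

-31.3°

At departure: θ₁ = atan2(sin Δλ cos φ₂, cos φ₁ sin φ₂ − sin φ₁ cos φ₂ cos Δλ) = 279.33°
At arrival: θ₂ = atan2(sin Δλ cos φ₁, −cos φ₂ sin φ₁ + sin φ₂ cos φ₁ cos Δλ) = 248.01°
Δθ = θ₂ − θ₁ = -31.3°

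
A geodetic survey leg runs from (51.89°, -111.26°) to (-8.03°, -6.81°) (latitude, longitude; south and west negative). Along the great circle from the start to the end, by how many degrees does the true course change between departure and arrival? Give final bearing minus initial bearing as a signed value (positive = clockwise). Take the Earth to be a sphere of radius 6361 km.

At departure: θ₁ = atan2(sin Δλ cos φ₂, cos φ₁ sin φ₂ − sin φ₁ cos φ₂ cos Δλ) = 83.56°
At arrival: θ₂ = atan2(sin Δλ cos φ₁, −cos φ₂ sin φ₁ + sin φ₂ cos φ₁ cos Δλ) = 141.73°
Δθ = θ₂ − θ₁ = +58.2°

+58.2°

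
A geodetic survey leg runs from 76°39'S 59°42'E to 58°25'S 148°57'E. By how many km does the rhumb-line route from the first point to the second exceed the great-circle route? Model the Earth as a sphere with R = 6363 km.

Great circle: cos σ = sin φ₁ sin φ₂ + cos φ₁ cos φ₂ cos Δλ,  σ = 0.5909 rad → d_gc = 3759.86 km
Rhumb line: Δψ = +0.8824, q = Δφ/Δψ = 0.3607, d_rh = R√(Δφ²+q²Δλ²) = 4108.43 km
Excess = 4108.43 − 3759.86 = 348.57 ≈ 349 km

349 km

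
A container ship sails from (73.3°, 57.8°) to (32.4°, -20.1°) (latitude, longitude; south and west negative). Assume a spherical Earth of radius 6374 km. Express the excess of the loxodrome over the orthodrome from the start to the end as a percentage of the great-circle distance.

5.5%

Great circle: σ = 0.9715 rad → d_gc = Rσ = 6192.2 km
Rhumb: Δφ = -0.7138, Δλ = -1.3596, Δψ = -1.3206, q = Δφ/Δψ = 0.5406 → d_rh = R√(Δφ²+q²Δλ²) = 6530.5 km
Excess = (6530.5 − 6192.2) / 6192.2 = 338.3 / 6192.2 = 5.46% ≈ 5.5%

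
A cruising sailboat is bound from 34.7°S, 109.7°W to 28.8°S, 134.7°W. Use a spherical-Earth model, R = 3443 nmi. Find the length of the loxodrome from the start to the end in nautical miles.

1325 nmi

Δψ = ln[tan(π/4+φ₂/2)/tan(π/4+φ₁/2)] = +0.1212;  Δφ = +0.1030 rad,  Δλ = -0.4363 rad
q = Δφ/Δψ = 0.8497
d = R·√(Δφ² + q²Δλ²) = 3443·0.38478 = 1325 nmi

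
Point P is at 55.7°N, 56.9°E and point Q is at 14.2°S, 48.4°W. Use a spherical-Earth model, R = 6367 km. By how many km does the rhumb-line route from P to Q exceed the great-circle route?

Great circle: cos σ = sin φ₁ sin φ₂ + cos φ₁ cos φ₂ cos Δλ,  σ = 1.9250 rad → d_gc = 12256.2 km
Rhumb line: Δψ = -1.4261, q = Δφ/Δψ = 0.8554, d_rh = R√(Δφ²+q²Δλ²) = 12670.3 km
Excess = 12670.3 − 12256.2 = 414.1 ≈ 414 km

414 km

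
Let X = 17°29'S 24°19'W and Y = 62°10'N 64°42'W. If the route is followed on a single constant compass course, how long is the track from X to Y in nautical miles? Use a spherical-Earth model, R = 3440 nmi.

Rhumb course C = atan2(Δλ, Δψ) with Δψ = ln[tan(π/4+φ₂/2)/tan(π/4+φ₁/2)] = +1.7052, Δλ = -0.7048 → C = 337.54°
d = R·|Δφ| / |cos C| = 3440·1.39015 / 0.92416 = 5175 nmi

5175 nmi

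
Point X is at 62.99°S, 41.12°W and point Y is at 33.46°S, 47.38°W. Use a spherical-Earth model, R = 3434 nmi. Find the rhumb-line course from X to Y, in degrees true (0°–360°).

Δψ = ln[tan(π/4+φ₂/2)/tan(π/4+φ₁/2)] = +0.8061
Δλ = -0.1093 rad (taken the short way round)
course = atan2(Δλ, Δψ) = 352.28°

352.3°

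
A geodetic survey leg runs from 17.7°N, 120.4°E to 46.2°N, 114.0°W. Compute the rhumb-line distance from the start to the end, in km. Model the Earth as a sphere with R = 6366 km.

12044 km

Rhumb course C = atan2(Δλ, Δψ) with Δψ = ln[tan(π/4+φ₂/2)/tan(π/4+φ₁/2)] = +0.5974, Δλ = +2.1921 → C = 74.76°
d = R·|Δφ| / |cos C| = 6366·0.49742 / 0.26291 = 12044 km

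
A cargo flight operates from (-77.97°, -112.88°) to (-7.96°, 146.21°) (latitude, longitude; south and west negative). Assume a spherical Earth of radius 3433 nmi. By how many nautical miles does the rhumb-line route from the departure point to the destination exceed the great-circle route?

402 nmi

Great circle: cos σ = sin φ₁ sin φ₂ + cos φ₁ cos φ₂ cos Δλ,  σ = 1.4743 rad → d_gc = 5061.2 nmi
Rhumb line: Δψ = +2.1109, q = Δφ/Δψ = 0.5789, d_rh = R√(Δφ²+q²Δλ²) = 5463.1 nmi
Excess = 5463.1 − 5061.2 = 401.9 ≈ 402 nmi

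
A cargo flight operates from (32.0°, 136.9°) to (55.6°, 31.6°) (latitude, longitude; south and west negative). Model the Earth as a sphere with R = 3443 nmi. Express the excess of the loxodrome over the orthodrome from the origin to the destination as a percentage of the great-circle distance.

8.6%

Great circle: σ = 1.2547 rad → d_gc = Rσ = 4320.1 nmi
Rhumb: Δφ = +0.4119, Δλ = -1.8378, Δψ = +0.5826, q = Δφ/Δψ = 0.7070 → d_rh = R√(Δφ²+q²Δλ²) = 4693.1 nmi
Excess = (4693.1 − 4320.1) / 4320.1 = 373.0 / 4320.1 = 8.63% ≈ 8.6%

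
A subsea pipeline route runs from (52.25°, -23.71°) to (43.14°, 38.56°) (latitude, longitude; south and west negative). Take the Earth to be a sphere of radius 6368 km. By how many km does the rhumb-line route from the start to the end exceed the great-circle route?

Great circle: cos σ = sin φ₁ sin φ₂ + cos φ₁ cos φ₂ cos Δλ,  σ = 0.7250 rad → d_gc = 4616.6 km
Rhumb line: Δψ = -0.2371, q = Δφ/Δψ = 0.6706, d_rh = R√(Δφ²+q²Δλ²) = 4750.6 km
Excess = 4750.6 − 4616.6 = 134.0 ≈ 134 km

134 km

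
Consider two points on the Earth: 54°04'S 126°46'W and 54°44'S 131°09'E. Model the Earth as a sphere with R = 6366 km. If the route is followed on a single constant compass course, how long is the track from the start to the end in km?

6603 km

Δψ = ln[tan(π/4+φ₂/2)/tan(π/4+φ₁/2)] = -0.0200;  Δφ = -0.0116 rad,  Δλ = -1.7817 rad
q = Δφ/Δψ = 0.5821
d = R·√(Δφ² + q²Δλ²) = 6366·1.03720 = 6603 km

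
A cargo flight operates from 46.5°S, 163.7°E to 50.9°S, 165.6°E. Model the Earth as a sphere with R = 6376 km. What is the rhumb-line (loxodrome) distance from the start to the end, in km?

509 km

Rhumb course C = atan2(Δλ, Δψ) with Δψ = ln[tan(π/4+φ₂/2)/tan(π/4+φ₁/2)] = -0.1165, Δλ = +0.0332 → C = 164.11°
d = R·|Δφ| / |cos C| = 6376·0.07679 / 0.96177 = 509 km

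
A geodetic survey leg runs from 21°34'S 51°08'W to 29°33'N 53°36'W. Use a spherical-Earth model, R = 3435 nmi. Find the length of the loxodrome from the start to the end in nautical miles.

3068 nmi

Δψ = ln[tan(π/4+φ₂/2)/tan(π/4+φ₁/2)] = +0.9259;  Δφ = +0.8922 rad,  Δλ = -0.0431 rad
q = Δφ/Δψ = 0.9636
d = R·√(Δφ² + q²Δλ²) = 3435·0.89312 = 3068 nmi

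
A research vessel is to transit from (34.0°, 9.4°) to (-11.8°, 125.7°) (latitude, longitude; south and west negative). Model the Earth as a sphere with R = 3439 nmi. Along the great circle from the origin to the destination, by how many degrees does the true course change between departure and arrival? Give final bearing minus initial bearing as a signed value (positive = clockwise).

+37.2°

Initial bearing θ₁ = atan2(sin Δλ cos φ₂, cos φ₁ sin φ₂ − sin φ₁ cos φ₂ cos Δλ) = 85.25°
Final bearing θ₂ = (initial bearing from the destination back to the start) + 180° = 122.43°
Δθ = θ₂ − θ₁ = +37.2°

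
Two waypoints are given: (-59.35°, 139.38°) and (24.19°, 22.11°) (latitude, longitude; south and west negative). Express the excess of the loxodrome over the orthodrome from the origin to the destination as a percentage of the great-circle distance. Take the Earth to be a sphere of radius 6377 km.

Great circle: σ = 2.1719 rad → d_gc = Rσ = 13850.5 km
Rhumb: Δφ = +1.4580, Δλ = -2.0467, Δψ = +1.7298, q = Δφ/Δψ = 0.8429 → d_rh = R√(Δφ²+q²Δλ²) = 14404.4 km
Excess = (14404.4 − 13850.5) / 13850.5 = 553.9 / 13850.5 = 4.00% ≈ 4.0%

4.0%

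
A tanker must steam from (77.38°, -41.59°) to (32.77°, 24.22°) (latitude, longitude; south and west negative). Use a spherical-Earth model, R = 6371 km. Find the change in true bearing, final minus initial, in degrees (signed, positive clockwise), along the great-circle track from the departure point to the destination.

Initial bearing θ₁ = atan2(sin Δλ cos φ₂, cos φ₁ sin φ₂ − sin φ₁ cos φ₂ cos Δλ) = 105.86°
Final bearing θ₂ = (initial bearing from the destination back to the start) + 180° = 165.53°
Δθ = θ₂ − θ₁ = +59.7°

+59.7°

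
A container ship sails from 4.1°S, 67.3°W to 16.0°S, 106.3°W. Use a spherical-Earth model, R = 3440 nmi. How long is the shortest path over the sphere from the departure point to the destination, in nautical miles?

2408 nmi

cos σ = sin φ₁ sin φ₂ + cos φ₁ cos φ₂ cos Δλ
      = sin(-4.10°)sin(-16.00°) + cos(-4.10°)cos(-16.00°)cos(-39.00°) = 0.7648
σ = 40.108° → d = Rσ = 3440·0.70001 = 2408 nmi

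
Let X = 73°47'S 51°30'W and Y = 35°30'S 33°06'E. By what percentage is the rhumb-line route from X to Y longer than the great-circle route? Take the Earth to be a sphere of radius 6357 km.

6.8%

Great circle: σ = 0.9533 rad → d_gc = Rσ = 6060.1 km
Rhumb: Δφ = +0.6682, Δλ = +1.4765, Δψ = +1.2851, q = Δφ/Δψ = 0.5199 → d_rh = R√(Δφ²+q²Δλ²) = 6469.9 km
Excess = (6469.9 − 6060.1) / 6060.1 = 409.8 / 6060.1 = 6.76% ≈ 6.8%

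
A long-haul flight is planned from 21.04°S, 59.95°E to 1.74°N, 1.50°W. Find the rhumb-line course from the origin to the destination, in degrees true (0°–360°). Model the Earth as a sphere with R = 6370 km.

Meridional parts: M(φ₁)=-0.3758, M(φ₂)=+0.0304 → ΔM = +0.4061;  Δλ = -1.0725 rad
tan C = Δλ / ΔM = -2.6408 → C = 290.74°

290.7°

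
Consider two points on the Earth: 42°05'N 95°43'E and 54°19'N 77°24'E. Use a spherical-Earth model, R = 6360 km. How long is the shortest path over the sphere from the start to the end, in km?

cos σ = sin φ₁ sin φ₂ + cos φ₁ cos φ₂ cos Δλ
      = sin(42.08°)sin(54.32°) + cos(42.08°)cos(54.32°)cos(-18.32°) = 0.9554
σ = 17.184° → d = Rσ = 6360·0.29992 = 1908 km

1908 km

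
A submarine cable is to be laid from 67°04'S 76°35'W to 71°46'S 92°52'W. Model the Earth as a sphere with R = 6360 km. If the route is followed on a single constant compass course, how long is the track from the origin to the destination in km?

820 km

Rhumb course C = atan2(Δλ, Δψ) with Δψ = ln[tan(π/4+φ₂/2)/tan(π/4+φ₁/2)] = -0.2343, Δλ = -0.2842 → C = 230.49°
d = R·|Δφ| / |cos C| = 6360·0.08203 / 0.63616 = 820 km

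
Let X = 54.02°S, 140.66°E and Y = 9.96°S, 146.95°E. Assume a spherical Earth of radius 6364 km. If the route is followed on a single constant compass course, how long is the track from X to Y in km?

4926 km

Δψ = ln[tan(π/4+φ₂/2)/tan(π/4+φ₁/2)] = +0.9501;  Δφ = +0.7690 rad,  Δλ = +0.1098 rad
q = Δφ/Δψ = 0.8094
d = R·√(Δφ² + q²Δλ²) = 6364·0.77411 = 4926 km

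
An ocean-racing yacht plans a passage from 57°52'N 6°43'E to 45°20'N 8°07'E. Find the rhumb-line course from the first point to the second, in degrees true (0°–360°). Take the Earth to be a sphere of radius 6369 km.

176.1°

Δψ = ln[tan(π/4+φ₂/2)/tan(π/4+φ₁/2)] = -0.3552
Δλ = +0.0244 rad (taken the short way round)
course = atan2(Δλ, Δψ) = 176.06°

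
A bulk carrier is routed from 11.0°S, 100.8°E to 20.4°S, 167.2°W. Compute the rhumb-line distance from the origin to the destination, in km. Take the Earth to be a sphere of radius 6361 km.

9875 km

Rhumb course C = atan2(Δλ, Δψ) with Δψ = ln[tan(π/4+φ₂/2)/tan(π/4+φ₁/2)] = -0.1706, Δλ = +1.6057 → C = 96.07°
d = R·|Δφ| / |cos C| = 6361·0.16406 / 0.10568 = 9875 km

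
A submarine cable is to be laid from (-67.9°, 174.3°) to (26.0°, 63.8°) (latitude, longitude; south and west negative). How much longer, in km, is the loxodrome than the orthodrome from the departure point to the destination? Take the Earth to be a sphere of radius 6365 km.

Great circle: cos σ = sin φ₁ sin φ₂ + cos φ₁ cos φ₂ cos Δλ,  σ = 2.1230 rad → d_gc = 13513.1 km
Rhumb line: Δψ = +2.1035, q = Δφ/Δψ = 0.7791, d_rh = R√(Δφ²+q²Δλ²) = 14152.1 km
Excess = 14152.1 − 13513.1 = 639.0 ≈ 639 km

639 km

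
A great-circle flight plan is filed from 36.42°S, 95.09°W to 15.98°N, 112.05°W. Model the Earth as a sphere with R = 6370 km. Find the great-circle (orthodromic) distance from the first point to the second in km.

cos σ = sin φ₁ sin φ₂ + cos φ₁ cos φ₂ cos Δλ
      = sin(-36.42°)sin(15.98°) + cos(-36.42°)cos(15.98°)cos(-16.96°) = 0.5765
σ = 54.795° → d = Rσ = 6370·0.95636 = 6092 km

6092 km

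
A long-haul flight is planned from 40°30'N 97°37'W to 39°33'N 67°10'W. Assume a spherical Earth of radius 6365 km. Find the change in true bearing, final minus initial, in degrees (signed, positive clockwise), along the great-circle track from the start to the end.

Initial bearing θ₁ = atan2(sin Δλ cos φ₂, cos φ₁ sin φ₂ − sin φ₁ cos φ₂ cos Δλ) = 82.35°
Final bearing θ₂ = (initial bearing from the destination back to the start) + 180° = 102.21°
Δθ = θ₂ − θ₁ = +19.9°

+19.9°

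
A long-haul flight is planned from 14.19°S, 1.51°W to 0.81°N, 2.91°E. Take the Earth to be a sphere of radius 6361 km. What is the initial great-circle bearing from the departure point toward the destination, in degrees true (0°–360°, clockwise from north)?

N = sin Δλ·cos φ₂ = +0.0771;  D = cos φ₁ sin φ₂ − sin φ₁ cos φ₂ cos Δλ = +0.2581
initial course = atan2(N, D) = 16.62°

16.6°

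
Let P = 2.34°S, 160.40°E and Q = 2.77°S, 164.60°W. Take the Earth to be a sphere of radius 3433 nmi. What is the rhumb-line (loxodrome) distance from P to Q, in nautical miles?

2095 nmi

Δψ = ln[tan(π/4+φ₂/2)/tan(π/4+φ₁/2)] = -0.0075;  Δφ = -0.0075 rad,  Δλ = +0.6109 rad
q = Δφ/Δψ = 0.9990
d = R·√(Δφ² + q²Δλ²) = 3433·0.61030 = 2095 nmi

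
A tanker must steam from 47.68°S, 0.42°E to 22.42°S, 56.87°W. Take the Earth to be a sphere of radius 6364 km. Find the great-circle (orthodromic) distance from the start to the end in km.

Haversine: a = sin²(Δφ/2)+cos φ₁ cos φ₂ sin²(Δλ/2) = 0.19084;  σ = 2·atan2(√a,√(1−a))
σ = 51.806° → d = Rσ = 6364·0.90418 = 5754 km

5754 km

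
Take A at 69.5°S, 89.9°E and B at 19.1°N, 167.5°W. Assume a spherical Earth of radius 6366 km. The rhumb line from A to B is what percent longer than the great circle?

4.8%

Great circle: σ = 1.9592 rad → d_gc = Rσ = 12472.1 km
Rhumb: Δφ = +1.5464, Δλ = +1.7907, Δψ = +2.0499, q = Δφ/Δψ = 0.7544 → d_rh = R√(Δφ²+q²Δλ²) = 13071.2 km
Excess = (13071.2 − 12472.1) / 12472.1 = 599.1 / 12472.1 = 4.80% ≈ 4.8%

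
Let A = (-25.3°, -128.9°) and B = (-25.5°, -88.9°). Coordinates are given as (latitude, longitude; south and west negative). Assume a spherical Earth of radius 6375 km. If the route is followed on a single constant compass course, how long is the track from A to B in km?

4020 km

Δψ = ln[tan(π/4+φ₂/2)/tan(π/4+φ₁/2)] = -0.0039;  Δφ = -0.0035 rad,  Δλ = +0.6981 rad
q = Δφ/Δψ = 0.9033
d = R·√(Δφ² + q²Δλ²) = 6375·0.63066 = 4020 km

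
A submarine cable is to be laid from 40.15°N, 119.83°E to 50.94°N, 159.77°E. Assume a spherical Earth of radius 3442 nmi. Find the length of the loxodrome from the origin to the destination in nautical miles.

1794 nmi

Rhumb course C = atan2(Δλ, Δψ) with Δψ = ln[tan(π/4+φ₂/2)/tan(π/4+φ₁/2)] = +0.2701, Δλ = +0.6971 → C = 68.82°
d = R·|Δφ| / |cos C| = 3442·0.18832 / 0.36133 = 1794 nmi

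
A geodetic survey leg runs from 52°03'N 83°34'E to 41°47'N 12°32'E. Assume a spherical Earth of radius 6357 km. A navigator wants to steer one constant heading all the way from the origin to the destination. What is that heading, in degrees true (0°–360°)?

258.0°

Meridional parts: M(φ₁)=+1.0676, M(φ₂)=+0.8041 → ΔM = -0.2635;  Δλ = -1.2398 rad
tan C = Δλ / ΔM = +4.7051 → C = 258.00°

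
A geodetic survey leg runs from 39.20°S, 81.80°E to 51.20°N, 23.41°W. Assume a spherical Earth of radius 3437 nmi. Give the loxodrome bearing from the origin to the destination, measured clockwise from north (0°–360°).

Δψ = ln[tan(π/4+φ₂/2)/tan(π/4+φ₁/2)] = +1.7885
Δλ = -1.8363 rad (taken the short way round)
course = atan2(Δλ, Δψ) = 314.24°

314.2°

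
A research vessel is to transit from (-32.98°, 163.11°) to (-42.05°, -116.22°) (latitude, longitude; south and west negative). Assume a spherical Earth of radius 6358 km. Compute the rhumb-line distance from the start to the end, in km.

Rhumb course C = atan2(Δλ, Δψ) with Δψ = ln[tan(π/4+φ₂/2)/tan(π/4+φ₁/2)] = -0.2000, Δλ = +1.4080 → C = 98.09°
d = R·|Δφ| / |cos C| = 6358·0.15830 / 0.14066 = 7155 km

7155 km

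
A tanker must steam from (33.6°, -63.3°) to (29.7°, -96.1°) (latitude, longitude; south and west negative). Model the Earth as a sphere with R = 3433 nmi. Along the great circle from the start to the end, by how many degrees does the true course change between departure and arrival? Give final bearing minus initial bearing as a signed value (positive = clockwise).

-17.6°

Initial bearing θ₁ = atan2(sin Δλ cos φ₂, cos φ₁ sin φ₂ − sin φ₁ cos φ₂ cos Δλ) = 271.05°
Final bearing θ₂ = (initial bearing from the destination back to the start) + 180° = 253.48°
Δθ = θ₂ − θ₁ = -17.6°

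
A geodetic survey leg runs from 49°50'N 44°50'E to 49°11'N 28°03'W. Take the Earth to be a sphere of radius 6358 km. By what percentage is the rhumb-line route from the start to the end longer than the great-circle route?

Great circle: σ = 0.7920 rad → d_gc = Rσ = 5035.6 km
Rhumb: Δφ = -0.0113, Δλ = -1.2721, Δψ = -0.0175, q = Δφ/Δψ = 0.6493 → d_rh = R√(Δφ²+q²Δλ²) = 5252.0 km
Excess = (5252.0 − 5035.6) / 5035.6 = 216.4 / 5035.6 = 4.30% ≈ 4.3%

4.3%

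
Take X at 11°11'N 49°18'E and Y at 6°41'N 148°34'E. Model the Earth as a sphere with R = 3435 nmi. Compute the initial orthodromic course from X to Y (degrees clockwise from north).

81.6°

θ = atan2( sin Δλ·cos φ₂ ,  cos φ₁ sin φ₂ − sin φ₁ cos φ₂ cos Δλ )
  = atan2(+0.9802, +0.1452) = 81.57°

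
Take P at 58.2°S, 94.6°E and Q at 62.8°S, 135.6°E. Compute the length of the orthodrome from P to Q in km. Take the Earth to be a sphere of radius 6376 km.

2263 km

Haversine: a = sin²(Δφ/2)+cos φ₁ cos φ₂ sin²(Δλ/2) = 0.03115;  σ = 2·atan2(√a,√(1−a))
σ = 20.332° → d = Rσ = 6376·0.35486 = 2263 km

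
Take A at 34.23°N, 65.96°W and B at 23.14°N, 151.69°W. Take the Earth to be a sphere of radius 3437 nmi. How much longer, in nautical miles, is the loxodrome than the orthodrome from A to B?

Great circle: cos σ = sin φ₁ sin φ₂ + cos φ₁ cos φ₂ cos Δλ,  σ = 1.2894 rad → d_gc = 4431.8 nmi
Rhumb line: Δψ = -0.2212, q = Δφ/Δψ = 0.8751, d_rh = R√(Δφ²+q²Δλ²) = 4549.2 nmi
Excess = 4549.2 − 4431.8 = 117.4 ≈ 117 nmi

117 nmi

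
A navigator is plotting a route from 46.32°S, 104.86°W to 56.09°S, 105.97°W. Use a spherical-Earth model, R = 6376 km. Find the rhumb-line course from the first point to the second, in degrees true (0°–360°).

184.1°

Δψ = ln[tan(π/4+φ₂/2)/tan(π/4+φ₁/2)] = -0.2735
Δλ = -0.0194 rad (taken the short way round)
course = atan2(Δλ, Δψ) = 184.05°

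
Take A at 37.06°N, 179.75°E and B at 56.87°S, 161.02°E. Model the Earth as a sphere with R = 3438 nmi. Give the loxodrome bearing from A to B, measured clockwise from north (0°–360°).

189.7°

Meridional parts: M(φ₁)=+0.6973, M(φ₂)=-1.2125 → ΔM = -1.9098;  Δλ = -0.3269 rad
tan C = Δλ / ΔM = +0.1712 → C = 189.71°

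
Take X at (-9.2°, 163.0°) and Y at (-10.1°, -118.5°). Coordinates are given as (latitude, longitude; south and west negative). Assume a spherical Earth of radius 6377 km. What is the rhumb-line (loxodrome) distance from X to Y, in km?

8614 km

Δψ = ln[tan(π/4+φ₂/2)/tan(π/4+φ₁/2)] = -0.0159;  Δφ = -0.0157 rad,  Δλ = +1.3701 rad
q = Δφ/Δψ = 0.9858
d = R·√(Δφ² + q²Δλ²) = 6377·1.35077 = 8614 km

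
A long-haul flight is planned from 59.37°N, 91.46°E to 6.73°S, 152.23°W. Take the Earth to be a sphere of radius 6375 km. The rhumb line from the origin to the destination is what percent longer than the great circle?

6.2%

Great circle: σ = 1.9019 rad → d_gc = Rσ = 12124.7 km
Rhumb: Δφ = -1.1537, Δλ = +2.0300, Δψ = -1.4129, q = Δφ/Δψ = 0.8165 → d_rh = R√(Δφ²+q²Δλ²) = 12874.2 km
Excess = (12874.2 − 12124.7) / 12124.7 = 749.5 / 12124.7 = 6.18% ≈ 6.2%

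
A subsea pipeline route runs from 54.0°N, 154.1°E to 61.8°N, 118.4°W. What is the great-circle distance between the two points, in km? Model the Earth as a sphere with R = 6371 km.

Haversine: a = sin²(Δφ/2)+cos φ₁ cos φ₂ sin²(Δλ/2) = 0.13745;  σ = 2·atan2(√a,√(1−a))
σ = 43.522° → d = Rσ = 6371·0.75961 = 4839 km

4839 km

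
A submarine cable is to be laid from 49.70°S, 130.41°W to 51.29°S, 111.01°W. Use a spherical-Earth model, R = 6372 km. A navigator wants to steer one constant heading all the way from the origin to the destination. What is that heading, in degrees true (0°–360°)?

97.3°

Meridional parts: M(φ₁)=-1.0026, M(φ₂)=-1.0462 → ΔM = -0.0436;  Δλ = +0.3386 rad
tan C = Δλ / ΔM = -7.7608 → C = 97.34°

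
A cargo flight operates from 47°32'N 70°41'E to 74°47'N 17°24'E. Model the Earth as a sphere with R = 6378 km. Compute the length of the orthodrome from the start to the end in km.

Haversine: a = sin²(Δφ/2)+cos φ₁ cos φ₂ sin²(Δλ/2) = 0.09112;  σ = 2·atan2(√a,√(1−a))
σ = 35.139° → d = Rσ = 6378·0.61330 = 3912 km

3912 km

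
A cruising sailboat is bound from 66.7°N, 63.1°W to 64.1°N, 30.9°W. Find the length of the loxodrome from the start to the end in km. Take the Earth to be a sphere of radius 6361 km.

Rhumb course C = atan2(Δλ, Δψ) with Δψ = ln[tan(π/4+φ₂/2)/tan(π/4+φ₁/2)] = -0.1091, Δλ = +0.5620 → C = 100.99°
d = R·|Δφ| / |cos C| = 6361·0.04538 / 0.19059 = 1515 km

1515 km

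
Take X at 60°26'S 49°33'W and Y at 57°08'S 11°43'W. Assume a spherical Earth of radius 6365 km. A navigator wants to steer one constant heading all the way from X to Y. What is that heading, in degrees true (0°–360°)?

80.4°

Δψ = ln[tan(π/4+φ₂/2)/tan(π/4+φ₁/2)] = +0.1112
Δλ = +0.6603 rad (taken the short way round)
course = atan2(Δλ, Δψ) = 80.44°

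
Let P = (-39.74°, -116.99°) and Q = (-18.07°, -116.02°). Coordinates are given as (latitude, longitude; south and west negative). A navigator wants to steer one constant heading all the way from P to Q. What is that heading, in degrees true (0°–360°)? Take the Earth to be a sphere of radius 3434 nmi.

2.2°

Δψ = ln[tan(π/4+φ₂/2)/tan(π/4+φ₁/2)] = +0.4363
Δλ = +0.0169 rad (taken the short way round)
course = atan2(Δλ, Δψ) = 2.22°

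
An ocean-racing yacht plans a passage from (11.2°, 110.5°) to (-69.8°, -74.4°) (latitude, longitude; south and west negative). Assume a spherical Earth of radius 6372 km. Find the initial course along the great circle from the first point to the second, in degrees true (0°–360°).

178.0°

θ = atan2( sin Δλ·cos φ₂ ,  cos φ₁ sin φ₂ − sin φ₁ cos φ₂ cos Δλ )
  = atan2(+0.0295, -0.8538) = 178.02°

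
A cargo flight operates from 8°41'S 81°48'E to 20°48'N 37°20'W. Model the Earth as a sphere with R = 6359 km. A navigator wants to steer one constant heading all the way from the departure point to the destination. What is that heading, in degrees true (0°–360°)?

284.1°

Δψ = ln[tan(π/4+φ₂/2)/tan(π/4+φ₁/2)] = +0.5234
Δλ = -2.0793 rad (taken the short way round)
course = atan2(Δλ, Δψ) = 284.13°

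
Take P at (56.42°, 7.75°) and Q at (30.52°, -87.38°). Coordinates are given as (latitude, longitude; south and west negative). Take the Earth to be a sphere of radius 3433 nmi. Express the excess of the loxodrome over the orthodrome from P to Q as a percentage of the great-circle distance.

Great circle: σ = 1.1805 rad → d_gc = Rσ = 4052.6 nmi
Rhumb: Δφ = -0.4520, Δλ = -1.6603, Δψ = -0.6384, q = Δφ/Δψ = 0.7081 → d_rh = R√(Δφ²+q²Δλ²) = 4324.0 nmi
Excess = (4324.0 − 4052.6) / 4052.6 = 271.4 / 4052.6 = 6.70% ≈ 6.7%

6.7%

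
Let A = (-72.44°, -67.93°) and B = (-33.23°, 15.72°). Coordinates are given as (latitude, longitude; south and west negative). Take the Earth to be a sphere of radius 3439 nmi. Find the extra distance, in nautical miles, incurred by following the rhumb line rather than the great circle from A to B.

217 nmi

Great circle: cos σ = sin φ₁ sin φ₂ + cos φ₁ cos φ₂ cos Δλ,  σ = 0.9880 rad → d_gc = 3397.7 nmi
Rhumb line: Δψ = +1.2524, q = Δφ/Δψ = 0.5464, d_rh = R√(Δφ²+q²Δλ²) = 3614.7 nmi
Excess = 3614.7 − 3397.7 = 217.0 ≈ 217 nmi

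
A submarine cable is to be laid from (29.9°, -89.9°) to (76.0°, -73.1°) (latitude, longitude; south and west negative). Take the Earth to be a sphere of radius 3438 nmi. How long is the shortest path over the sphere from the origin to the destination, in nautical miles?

cos σ = sin φ₁ sin φ₂ + cos φ₁ cos φ₂ cos Δλ
      = sin(29.90°)sin(76.00°) + cos(29.90°)cos(76.00°)cos(16.80°) = 0.6845
σ = 46.808° → d = Rσ = 3438·0.81695 = 2809 nmi

2809 nmi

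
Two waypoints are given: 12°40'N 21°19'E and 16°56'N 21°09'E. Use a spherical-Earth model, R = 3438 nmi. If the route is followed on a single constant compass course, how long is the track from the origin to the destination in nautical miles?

256 nmi

Rhumb course C = atan2(Δλ, Δψ) with Δψ = ln[tan(π/4+φ₂/2)/tan(π/4+φ₁/2)] = +0.0770, Δλ = -0.0029 → C = 357.84°
d = R·|Δφ| / |cos C| = 3438·0.07447 / 0.99929 = 256 nmi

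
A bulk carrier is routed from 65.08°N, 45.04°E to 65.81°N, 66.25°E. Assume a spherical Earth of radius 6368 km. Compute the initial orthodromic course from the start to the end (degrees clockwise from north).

θ = atan2( sin Δλ·cos φ₂ ,  cos φ₁ sin φ₂ − sin φ₁ cos φ₂ cos Δλ )
  = atan2(+0.1482, +0.0379) = 75.65°

75.7°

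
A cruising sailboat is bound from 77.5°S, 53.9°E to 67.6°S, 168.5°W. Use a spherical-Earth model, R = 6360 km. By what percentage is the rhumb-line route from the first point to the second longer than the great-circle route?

26.5%

Great circle: σ = 0.5703 rad → d_gc = Rσ = 3627.3 km
Rhumb: Δφ = +0.1728, Δλ = +2.4016, Δψ = +0.5922, q = Δφ/Δψ = 0.2918 → d_rh = R√(Δφ²+q²Δλ²) = 4590.0 km
Excess = (4590.0 − 3627.3) / 3627.3 = 962.7 / 3627.3 = 26.54% ≈ 26.5%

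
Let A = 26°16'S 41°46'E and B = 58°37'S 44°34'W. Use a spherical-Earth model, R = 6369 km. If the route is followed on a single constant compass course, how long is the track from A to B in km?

Rhumb course C = atan2(Δλ, Δψ) with Δψ = ln[tan(π/4+φ₂/2)/tan(π/4+φ₁/2)] = -0.7943, Δλ = -1.5068 → C = 242.21°
d = R·|Δφ| / |cos C| = 6369·0.56461 / 0.46630 = 7712 km

7712 km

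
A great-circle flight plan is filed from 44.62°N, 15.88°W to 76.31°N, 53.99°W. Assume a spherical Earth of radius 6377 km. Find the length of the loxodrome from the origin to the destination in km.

3997 km

Δψ = ln[tan(π/4+φ₂/2)/tan(π/4+φ₁/2)] = +1.2479;  Δφ = +0.5531 rad,  Δλ = -0.6651 rad
q = Δφ/Δψ = 0.4432
d = R·√(Δφ² + q²Δλ²) = 6377·0.62676 = 3997 km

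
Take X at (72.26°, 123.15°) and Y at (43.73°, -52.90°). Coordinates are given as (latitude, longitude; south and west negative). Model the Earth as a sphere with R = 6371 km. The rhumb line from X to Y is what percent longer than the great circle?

Great circle: σ = 1.1166 rad → d_gc = Rσ = 7113.9 km
Rhumb: Δφ = -0.4979, Δλ = -3.0727, Δψ = -1.0072, q = Δφ/Δψ = 0.4944 → d_rh = R√(Δφ²+q²Δλ²) = 10185.1 km
Excess = (10185.1 − 7113.9) / 7113.9 = 3071.2 / 7113.9 = 43.17% ≈ 43.2%

43.2%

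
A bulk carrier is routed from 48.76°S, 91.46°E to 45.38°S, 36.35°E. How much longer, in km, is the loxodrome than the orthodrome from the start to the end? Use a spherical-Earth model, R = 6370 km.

Great circle: cos σ = sin φ₁ sin φ₂ + cos φ₁ cos φ₂ cos Δλ,  σ = 0.6434 rad → d_gc = 4098.2 km
Rhumb line: Δψ = +0.0867, q = Δφ/Δψ = 0.6808, d_rh = R√(Δφ²+q²Δλ²) = 4188.0 km
Excess = 4188.0 − 4098.2 = 89.8 ≈ 90 km

90 km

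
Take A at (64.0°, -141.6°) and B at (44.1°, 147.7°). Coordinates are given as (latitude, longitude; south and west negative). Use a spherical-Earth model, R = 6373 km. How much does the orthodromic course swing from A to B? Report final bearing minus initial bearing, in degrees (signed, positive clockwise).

-60.5°

At departure: θ₁ = atan2(sin Δλ cos φ₂, cos φ₁ sin φ₂ − sin φ₁ cos φ₂ cos Δλ) = 277.71°
At arrival: θ₂ = atan2(sin Δλ cos φ₁, −cos φ₂ sin φ₁ + sin φ₂ cos φ₁ cos Δλ) = 217.22°
Δθ = θ₂ − θ₁ = -60.5°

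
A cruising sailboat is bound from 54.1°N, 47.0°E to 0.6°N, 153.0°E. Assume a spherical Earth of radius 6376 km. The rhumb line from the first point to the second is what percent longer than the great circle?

4.8%

Great circle: σ = 1.7245 rad → d_gc = Rσ = 10995.6 km
Rhumb: Δφ = -0.9338, Δλ = +1.8500, Δψ = -1.1167, q = Δφ/Δψ = 0.8362 → d_rh = R√(Δφ²+q²Δλ²) = 11521.1 km
Excess = (11521.1 − 10995.6) / 10995.6 = 525.5 / 10995.6 = 4.78% ≈ 4.8%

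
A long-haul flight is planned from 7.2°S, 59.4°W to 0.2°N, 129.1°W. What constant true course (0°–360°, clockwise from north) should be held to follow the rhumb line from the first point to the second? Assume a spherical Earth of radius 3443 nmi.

Meridional parts: M(φ₁)=-0.1260, M(φ₂)=+0.0035 → ΔM = +0.1295;  Δλ = -1.2165 rad
tan C = Δλ / ΔM = -9.3948 → C = 276.08°

276.1°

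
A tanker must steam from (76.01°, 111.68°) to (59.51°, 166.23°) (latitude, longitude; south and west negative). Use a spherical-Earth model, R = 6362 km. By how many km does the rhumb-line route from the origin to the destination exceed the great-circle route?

91 km

Great circle: cos σ = sin φ₁ sin φ₂ + cos φ₁ cos φ₂ cos Δλ,  σ = 0.4340 rad → d_gc = 2761.0 km
Rhumb line: Δψ = -0.7981, q = Δφ/Δψ = 0.3608, d_rh = R√(Δφ²+q²Δλ²) = 2852.0 km
Excess = 2852.0 − 2761.0 = 91.0 ≈ 91 km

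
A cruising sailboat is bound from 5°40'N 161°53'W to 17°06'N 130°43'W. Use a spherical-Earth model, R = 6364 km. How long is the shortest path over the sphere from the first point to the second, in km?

3616 km

cos σ = sin φ₁ sin φ₂ + cos φ₁ cos φ₂ cos Δλ
      = sin(5.67°)sin(17.10°) + cos(5.67°)cos(17.10°)cos(31.17°) = 0.8429
σ = 32.555° → d = Rσ = 6364·0.56819 = 3616 km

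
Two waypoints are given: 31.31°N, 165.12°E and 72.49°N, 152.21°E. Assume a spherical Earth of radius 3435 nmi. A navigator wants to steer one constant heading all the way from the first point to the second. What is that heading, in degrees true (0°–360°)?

350.1°

Meridional parts: M(φ₁)=+0.5759, M(φ₂)=+1.8708 → ΔM = +1.2949;  Δλ = -0.2253 rad
tan C = Δλ / ΔM = -0.1740 → C = 350.13°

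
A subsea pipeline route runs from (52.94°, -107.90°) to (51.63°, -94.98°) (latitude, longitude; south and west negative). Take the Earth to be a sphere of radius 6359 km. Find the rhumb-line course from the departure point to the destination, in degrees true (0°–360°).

99.4°

Meridional parts: M(φ₁)=+1.0931, M(φ₂)=+1.0557 → ΔM = -0.0374;  Δλ = +0.2255 rad
tan C = Δλ / ΔM = -6.0327 → C = 99.41°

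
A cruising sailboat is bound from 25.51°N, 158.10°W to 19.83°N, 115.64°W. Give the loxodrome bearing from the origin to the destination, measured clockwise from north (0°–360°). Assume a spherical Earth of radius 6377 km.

98.3°

Δψ = ln[tan(π/4+φ₂/2)/tan(π/4+φ₁/2)] = -0.1075
Δλ = +0.7411 rad (taken the short way round)
course = atan2(Δλ, Δψ) = 98.25°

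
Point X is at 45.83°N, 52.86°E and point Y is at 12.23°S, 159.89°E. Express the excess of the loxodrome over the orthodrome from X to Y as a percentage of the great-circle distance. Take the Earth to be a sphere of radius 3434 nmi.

Great circle: σ = 1.9298 rad → d_gc = Rσ = 6627.1 nmi
Rhumb: Δφ = -1.0133, Δλ = +1.8680, Δψ = -1.1171, q = Δφ/Δψ = 0.9071 → d_rh = R√(Δφ²+q²Δλ²) = 6780.1 nmi
Excess = (6780.1 − 6627.1) / 6627.1 = 153.0 / 6627.1 = 2.31% ≈ 2.3%

2.3%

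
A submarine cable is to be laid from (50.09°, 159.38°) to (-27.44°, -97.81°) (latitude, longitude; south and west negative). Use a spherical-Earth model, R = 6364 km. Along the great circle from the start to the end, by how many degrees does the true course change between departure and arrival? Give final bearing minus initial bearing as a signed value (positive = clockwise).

+35.0°

Initial bearing θ₁ = atan2(sin Δλ cos φ₂, cos φ₁ sin φ₂ − sin φ₁ cos φ₂ cos Δλ) = 99.49°
Final bearing θ₂ = (initial bearing from the destination back to the start) + 180° = 134.52°
Δθ = θ₂ − θ₁ = +35.0°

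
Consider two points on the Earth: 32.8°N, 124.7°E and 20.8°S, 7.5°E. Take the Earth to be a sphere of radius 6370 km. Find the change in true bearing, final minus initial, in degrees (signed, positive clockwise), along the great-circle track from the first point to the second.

-21.7°

Initial bearing θ₁ = atan2(sin Δλ cos φ₂, cos φ₁ sin φ₂ − sin φ₁ cos φ₂ cos Δλ) = 265.39°
Final bearing θ₂ = (initial bearing from the destination back to the start) + 180° = 243.67°
Δθ = θ₂ − θ₁ = -21.7°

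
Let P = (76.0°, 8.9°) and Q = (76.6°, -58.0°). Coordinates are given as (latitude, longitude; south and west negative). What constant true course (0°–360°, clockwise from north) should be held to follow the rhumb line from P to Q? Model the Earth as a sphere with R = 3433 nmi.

272.2°

Meridional parts: M(φ₁)=+2.0973, M(φ₂)=+2.1415 → ΔM = +0.0442;  Δλ = -1.1676 rad
tan C = Δλ / ΔM = -26.4033 → C = 272.17°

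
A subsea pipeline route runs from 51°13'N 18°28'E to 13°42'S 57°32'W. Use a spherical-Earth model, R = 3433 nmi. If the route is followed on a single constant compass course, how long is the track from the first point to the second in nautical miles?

Rhumb course C = atan2(Δλ, Δψ) with Δψ = ln[tan(π/4+φ₂/2)/tan(π/4+φ₁/2)] = -1.2856, Δλ = -1.3265 → C = 225.90°
d = R·|Δφ| / |cos C| = 3433·1.13301 / 0.69595 = 5589 nmi

5589 nmi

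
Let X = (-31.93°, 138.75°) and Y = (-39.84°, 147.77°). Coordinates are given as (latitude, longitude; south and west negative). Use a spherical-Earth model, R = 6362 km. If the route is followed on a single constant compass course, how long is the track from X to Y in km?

Rhumb course C = atan2(Δλ, Δψ) with Δψ = ln[tan(π/4+φ₂/2)/tan(π/4+φ₁/2)] = -0.1707, Δλ = +0.1574 → C = 137.31°
d = R·|Δφ| / |cos C| = 6362·0.13806 / 0.73506 = 1195 km

1195 km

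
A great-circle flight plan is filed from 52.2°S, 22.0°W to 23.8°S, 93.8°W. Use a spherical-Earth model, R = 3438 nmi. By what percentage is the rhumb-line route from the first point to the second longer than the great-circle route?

Great circle: σ = 1.0541 rad → d_gc = Rσ = 3624.0 nmi
Rhumb: Δφ = +0.4957, Δλ = -1.2531, Δψ = +0.6440, q = Δφ/Δψ = 0.7697 → d_rh = R√(Δφ²+q²Δλ²) = 3728.4 nmi
Excess = (3728.4 − 3624.0) / 3624.0 = 104.4 / 3624.0 = 2.88% ≈ 2.9%

2.9%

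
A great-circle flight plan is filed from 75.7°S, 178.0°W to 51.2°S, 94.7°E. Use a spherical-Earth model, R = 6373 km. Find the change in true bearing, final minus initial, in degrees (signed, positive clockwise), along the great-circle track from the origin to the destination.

At departure: θ₁ = atan2(sin Δλ cos φ₂, cos φ₁ sin φ₂ − sin φ₁ cos φ₂ cos Δλ) = 255.33°
At arrival: θ₂ = atan2(sin Δλ cos φ₁, −cos φ₂ sin φ₁ + sin φ₂ cos φ₁ cos Δλ) = 337.58°
Δθ = θ₂ − θ₁ = +82.3°

+82.3°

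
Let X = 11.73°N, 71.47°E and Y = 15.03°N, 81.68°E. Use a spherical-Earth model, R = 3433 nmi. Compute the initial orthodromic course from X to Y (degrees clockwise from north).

70.5°

θ = atan2( sin Δλ·cos φ₂ ,  cos φ₁ sin φ₂ − sin φ₁ cos φ₂ cos Δλ )
  = atan2(+0.1712, +0.0607) = 70.48°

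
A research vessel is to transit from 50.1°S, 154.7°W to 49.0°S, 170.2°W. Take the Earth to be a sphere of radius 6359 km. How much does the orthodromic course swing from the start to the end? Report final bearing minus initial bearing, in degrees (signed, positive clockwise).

At departure: θ₁ = atan2(sin Δλ cos φ₂, cos φ₁ sin φ₂ − sin φ₁ cos φ₂ cos Δλ) = 270.29°
At arrival: θ₂ = atan2(sin Δλ cos φ₁, −cos φ₂ sin φ₁ + sin φ₂ cos φ₁ cos Δλ) = 282.12°
Δθ = θ₂ − θ₁ = +11.8°

+11.8°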